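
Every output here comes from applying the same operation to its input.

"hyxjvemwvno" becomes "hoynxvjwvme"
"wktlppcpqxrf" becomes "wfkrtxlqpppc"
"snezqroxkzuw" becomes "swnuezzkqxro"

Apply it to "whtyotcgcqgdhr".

wrhhtdygoqtccg

In each case the input is transformed by: take characters alternately from the front and the back (1st, last, 2nd, 2nd-last, ...).
"whtyotcgcqgdhr" → "wrhhtdygoqtccg".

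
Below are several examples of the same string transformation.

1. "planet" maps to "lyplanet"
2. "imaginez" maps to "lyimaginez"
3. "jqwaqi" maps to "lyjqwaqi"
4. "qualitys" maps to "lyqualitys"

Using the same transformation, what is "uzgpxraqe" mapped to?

Each output is the input with this applied: prepend "ly".
On "uzgpxraqe" that produces "lyuzgpxraqe".

lyuzgpxraqe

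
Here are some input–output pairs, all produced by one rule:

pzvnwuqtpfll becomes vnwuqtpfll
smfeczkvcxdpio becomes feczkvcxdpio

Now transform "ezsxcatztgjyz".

The pattern: delete the first 2 characters.
"ezsxcatztgjyz" → "sxcatztgjyz".

sxcatztgjyz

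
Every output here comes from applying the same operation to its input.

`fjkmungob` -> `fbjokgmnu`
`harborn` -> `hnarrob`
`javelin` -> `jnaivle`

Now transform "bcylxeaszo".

boczyslaxe

The transformation: take characters alternately from the front and the back (1st, last, 2nd, 2nd-last, ...).
Applying that to "bcylxeaszo" gives "boczyslaxe".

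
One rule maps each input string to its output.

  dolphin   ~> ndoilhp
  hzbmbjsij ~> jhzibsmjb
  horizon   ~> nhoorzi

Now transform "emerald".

The transformation: swap the first and last characters, then take characters alternately from the front and the back (1st, last, 2nd, 2nd-last, ...).
Applying both steps to "emerald": "dmerale", then "demlear".

demlear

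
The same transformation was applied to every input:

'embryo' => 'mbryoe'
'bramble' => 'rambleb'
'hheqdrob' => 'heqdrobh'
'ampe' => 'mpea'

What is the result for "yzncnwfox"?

zncnwfoxy

In each case the input is transformed by: move the first character to the end.
On "yzncnwfox" that produces "zncnwfoxy".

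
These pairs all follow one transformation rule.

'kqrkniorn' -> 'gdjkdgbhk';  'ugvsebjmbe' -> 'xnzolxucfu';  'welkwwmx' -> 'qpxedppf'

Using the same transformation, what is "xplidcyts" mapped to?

lqiebwvrm

The rule is to move the last character to the front, then shift every letter 7 places backward in the alphabet (wrapping around).
So "xplidcyts" becomes "lqiebwvrm".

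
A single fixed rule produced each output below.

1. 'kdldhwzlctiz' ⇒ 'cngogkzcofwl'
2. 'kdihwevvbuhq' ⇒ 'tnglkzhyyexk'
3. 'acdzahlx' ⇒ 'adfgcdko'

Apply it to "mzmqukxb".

epcptxna

Rule — move the last character to the front, then shift every letter 3 places forward in the alphabet (wrapping around).
Starting from "mzmqukxb": after the first operation, "bmzmqukx"; after the second, "epcptxna".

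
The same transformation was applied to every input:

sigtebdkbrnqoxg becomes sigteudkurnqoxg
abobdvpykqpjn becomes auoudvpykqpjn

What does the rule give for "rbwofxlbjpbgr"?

ruwofxlujpugr

What's happening: replace every "b" with "u".
For "rbwofxlbjpbgr" the result is "ruwofxlujpugr".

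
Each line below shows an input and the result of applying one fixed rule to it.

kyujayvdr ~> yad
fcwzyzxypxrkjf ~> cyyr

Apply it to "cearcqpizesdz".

Each output is the input with this applied: delete the last character, then keep one character in every 3, starting at position 2 (positions 2nd, 5th, 8th, ...).
Applying that to "cearcqpizesdz" gives "ecis".
(Check on "kyujayvdr": → "kyujayvd" → "yad" ✓)

ecis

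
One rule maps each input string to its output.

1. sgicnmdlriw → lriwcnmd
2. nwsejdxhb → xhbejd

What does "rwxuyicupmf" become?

The rule is to delete the first 3 characters, then swap the front and back halves of the string.
"rwxuyicupmf" → "upmfuyic".

upmfuyic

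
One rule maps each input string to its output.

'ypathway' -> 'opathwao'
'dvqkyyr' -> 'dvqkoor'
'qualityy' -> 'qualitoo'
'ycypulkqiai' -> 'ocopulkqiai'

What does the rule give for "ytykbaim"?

The transformation: replace every "y" with "o".
On "ytykbaim" that produces "otokbaim".

otokbaim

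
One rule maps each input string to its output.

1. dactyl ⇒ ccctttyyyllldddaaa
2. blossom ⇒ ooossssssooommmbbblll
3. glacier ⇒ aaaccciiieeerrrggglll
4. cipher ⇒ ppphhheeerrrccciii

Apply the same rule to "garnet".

rrrnnneeetttgggaaa

Looking at the pairs, the operation is to move the first 2 characters to the end (rotate left by 2), then repeat every character 3 times.
Starting from "garnet": after the first operation, "rnetga"; after the second, "rrrnnneeetttgggaaa".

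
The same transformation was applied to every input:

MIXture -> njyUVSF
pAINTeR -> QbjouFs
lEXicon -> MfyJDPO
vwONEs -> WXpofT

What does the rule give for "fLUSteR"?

What's happening: shift every letter 1 place forward in the alphabet (wrapping around), then flip the case of every letter.
On "fLUSteR": the first step gives "gMVTufS", and the second then gives "GmvtUFs".

GmvtUFs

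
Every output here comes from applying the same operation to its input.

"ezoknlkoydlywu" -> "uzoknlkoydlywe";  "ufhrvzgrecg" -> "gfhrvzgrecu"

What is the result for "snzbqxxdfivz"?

The pattern: swap the first and last characters.
"snzbqxxdfivz" → "znzbqxxdfivs".

znzbqxxdfivs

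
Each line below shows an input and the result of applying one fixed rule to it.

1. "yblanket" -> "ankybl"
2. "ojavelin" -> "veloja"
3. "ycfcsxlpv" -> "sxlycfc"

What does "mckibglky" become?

bglmcki

The rule is to delete the last 2 characters, then move the last 3 characters to the front (rotate right by 3).
Applying that to "mckibglky" gives "bglmcki".
(Check on "ojavelin": → "ojavel" → "veloja" ✓)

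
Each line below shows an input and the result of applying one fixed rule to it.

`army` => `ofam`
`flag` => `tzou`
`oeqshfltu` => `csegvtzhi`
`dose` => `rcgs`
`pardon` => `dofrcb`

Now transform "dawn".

rokb

Rule — shift every letter 12 places backward in the alphabet (wrapping around).
Doing the same to "dawn": "rokb".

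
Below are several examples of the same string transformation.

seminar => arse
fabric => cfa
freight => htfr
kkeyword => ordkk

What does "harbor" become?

The pattern: move the first 2 characters to the end (rotate left by 2), then delete the first 3 characters.
"harbor" → "rha".
(Check on "fabric": → "bricfa" → "cfa" ✓)

rha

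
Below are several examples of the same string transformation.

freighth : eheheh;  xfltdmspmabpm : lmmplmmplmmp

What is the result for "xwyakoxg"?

yoyoyo

Rule — keep one character in every 3, starting at position 3 (positions 3rd, 6th, 9th, ...), then write the whole string 3 times in a row.
Applying that to "xwyakoxg" gives "yoyoyo".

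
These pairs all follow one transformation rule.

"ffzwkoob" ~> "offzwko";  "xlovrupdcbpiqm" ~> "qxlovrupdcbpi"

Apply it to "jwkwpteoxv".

Rule — delete the last character, then move the last character to the front.
Applying both steps to "jwkwpteoxv": "jwkwpteox", then "xjwkwpteo".

xjwkwpteo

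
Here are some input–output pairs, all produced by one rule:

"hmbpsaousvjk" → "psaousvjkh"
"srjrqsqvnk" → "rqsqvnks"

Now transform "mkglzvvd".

In each case the input is transformed by: move the first 3 characters to the end (rotate left by 3), then delete the last 2 characters.
For "mkglzvvd" the result is "lzvvdm".

lzvvdm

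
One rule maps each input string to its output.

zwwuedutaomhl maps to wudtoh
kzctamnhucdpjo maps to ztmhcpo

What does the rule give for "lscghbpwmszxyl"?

sgbwsxl

In each case the input is transformed by: keep every other character starting from the second (positions 2nd, 4th, 6th, ...).
For "lscghbpwmszxyl" the result is "sgbwsxl".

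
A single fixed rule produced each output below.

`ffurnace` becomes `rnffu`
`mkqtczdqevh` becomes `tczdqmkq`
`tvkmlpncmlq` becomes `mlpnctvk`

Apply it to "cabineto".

Rule — delete the last 3 characters, then move the first 3 characters to the end (rotate left by 3).
Applying both steps to "cabineto": "cabin", then "incab".
(Check on "ffurnace": → "ffurn" → "rnffu" ✓)

incab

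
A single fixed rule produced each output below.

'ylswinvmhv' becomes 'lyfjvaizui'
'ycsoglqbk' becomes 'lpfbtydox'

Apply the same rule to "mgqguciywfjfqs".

The pattern: shift every letter 13 places forward in the alphabet (wrapping around) — i.e. ROT13.
Doing the same to "mgqguciywfjfqs": "ztdthpvljswsdf".

ztdthpvljswsdf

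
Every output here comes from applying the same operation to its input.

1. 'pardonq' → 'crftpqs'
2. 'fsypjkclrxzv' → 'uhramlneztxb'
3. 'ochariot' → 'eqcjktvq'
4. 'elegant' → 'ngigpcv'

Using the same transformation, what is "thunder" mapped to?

jvpwgft

The transformation: shift every letter 2 places forward in the alphabet (wrapping around), then swap each adjacent pair of characters (1↔2, 3↔4, ...).
Starting from "thunder": after the first operation, "vjwpfgt"; after the second, "jvpwgft".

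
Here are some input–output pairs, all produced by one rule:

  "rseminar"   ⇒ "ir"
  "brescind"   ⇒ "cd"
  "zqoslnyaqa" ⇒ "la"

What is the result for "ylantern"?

tn

Looking at the pairs, the operation is to keep one character in every 3, starting at position 2 (positions 2nd, 5th, 8th, ...), then delete the first character.
Working it through for "ylantern": intermediate "ltn", final "tn".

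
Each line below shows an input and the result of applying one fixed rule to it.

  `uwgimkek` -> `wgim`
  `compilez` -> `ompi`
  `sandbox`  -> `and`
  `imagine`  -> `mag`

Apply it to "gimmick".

The pattern: delete the first character, then delete the last 3 characters.
So "gimmick" becomes "imm".

imm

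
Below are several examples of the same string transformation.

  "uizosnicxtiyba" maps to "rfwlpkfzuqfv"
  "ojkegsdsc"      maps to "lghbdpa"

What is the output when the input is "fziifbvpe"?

The pattern: shift every letter 3 places backward in the alphabet (wrapping around), then delete the last 2 characters.
Doing the same to "fziifbvpe": "cwffcys".
(Check on "uizosnicxtiyba": → "rfwlpkfzuqfvyx" → "rfwlpkfzuqfv" ✓)

cwffcys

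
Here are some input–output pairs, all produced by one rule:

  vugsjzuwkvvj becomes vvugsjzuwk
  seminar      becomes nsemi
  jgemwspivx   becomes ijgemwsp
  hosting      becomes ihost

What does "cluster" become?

Each output is the input with this applied: delete the last 2 characters, then move the last character to the front.
On "cluster": the first step gives "clust", and the second then gives "tclus".

tclus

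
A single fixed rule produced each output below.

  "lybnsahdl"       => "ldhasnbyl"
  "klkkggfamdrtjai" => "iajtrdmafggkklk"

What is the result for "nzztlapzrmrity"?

ytirmrzpaltzzn

Looking at the pairs, the operation is to reverse the string.
Applying that to "nzztlapzrmrity" gives "ytirmrzpaltzzn".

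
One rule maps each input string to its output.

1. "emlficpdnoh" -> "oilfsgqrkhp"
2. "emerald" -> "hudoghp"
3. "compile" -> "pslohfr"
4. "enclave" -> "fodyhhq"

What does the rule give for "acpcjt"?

The transformation: shift every letter 3 places forward in the alphabet (wrapping around), then move the first 2 characters to the end (rotate left by 2).
"acpcjt" → "dfsfmw" → "sfmwdf".

sfmwdf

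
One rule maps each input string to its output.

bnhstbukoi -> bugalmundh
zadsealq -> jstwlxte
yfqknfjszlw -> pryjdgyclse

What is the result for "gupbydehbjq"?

jzniurwxauc

Rule — shift every letter 7 places backward in the alphabet (wrapping around), then move the last character to the front.
"gupbydehbjq" → "zniurwxaucj" → "jzniurwxauc".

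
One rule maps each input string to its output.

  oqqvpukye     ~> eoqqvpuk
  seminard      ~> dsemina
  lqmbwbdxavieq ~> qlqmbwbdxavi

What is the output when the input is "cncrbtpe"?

In each case the input is transformed by: move the last character to the front, then delete the last character.
Applying both steps to "cncrbtpe": "ecncrbtp", then "ecncrbt".

ecncrbt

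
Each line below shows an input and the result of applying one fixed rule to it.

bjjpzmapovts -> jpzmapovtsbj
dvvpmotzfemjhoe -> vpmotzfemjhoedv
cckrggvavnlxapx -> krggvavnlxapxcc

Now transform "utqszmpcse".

What's happening: move the first 2 characters to the end (rotate left by 2).
So "utqszmpcse" becomes "qszmpcseut".

qszmpcseut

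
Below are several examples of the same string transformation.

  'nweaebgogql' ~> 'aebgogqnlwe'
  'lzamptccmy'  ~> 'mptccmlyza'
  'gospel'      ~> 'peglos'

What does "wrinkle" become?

nklweri

Rule — swap the first and last characters, then move the first 3 characters to the end (rotate left by 3).
Applying both steps to "wrinkle": "erinklw", then "nklweri".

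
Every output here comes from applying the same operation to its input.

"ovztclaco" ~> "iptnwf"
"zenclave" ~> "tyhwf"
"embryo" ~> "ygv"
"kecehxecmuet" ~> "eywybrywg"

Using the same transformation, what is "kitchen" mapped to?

Rule — delete the last 3 characters, then shift every letter 6 places backward in the alphabet (wrapping around).
"kitchen" → "ecnw".

ecnw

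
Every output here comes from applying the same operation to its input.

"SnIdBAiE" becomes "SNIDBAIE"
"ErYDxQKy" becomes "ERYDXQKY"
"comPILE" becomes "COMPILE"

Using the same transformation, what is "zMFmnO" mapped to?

ZMFMNO

In each case the input is transformed by: convert every letter to uppercase.
So "zMFmnO" becomes "ZMFMNO".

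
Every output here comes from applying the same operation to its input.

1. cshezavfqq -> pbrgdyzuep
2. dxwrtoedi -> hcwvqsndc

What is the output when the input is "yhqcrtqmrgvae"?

dxgpbqsplqfuz

The transformation: shift every letter 1 place backward in the alphabet (wrapping around), then move the last character to the front.
Starting from "yhqcrtqmrgvae": after the first operation, "xgpbqsplqfuzd"; after the second, "dxgpbqsplqfuz".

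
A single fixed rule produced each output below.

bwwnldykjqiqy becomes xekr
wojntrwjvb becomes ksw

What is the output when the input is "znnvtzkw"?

Looking at the pairs, the operation is to keep one character in every 3, starting at position 3 (positions 3rd, 6th, 9th, ...), then shift every letter 1 place forward in the alphabet (wrapping around).
On "znnvtzkw": the first step gives "nz", and the second then gives "oa".

oa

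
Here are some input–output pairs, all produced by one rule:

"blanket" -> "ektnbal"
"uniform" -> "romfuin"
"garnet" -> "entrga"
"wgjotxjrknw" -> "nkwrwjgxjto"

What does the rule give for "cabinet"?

enticba

The rule is to move the last 2 characters to the front (rotate right by 2), then take characters alternately from the front and the back (1st, last, 2nd, 2nd-last, ...).
Working it through for "cabinet": intermediate "etcabin", final "enticba".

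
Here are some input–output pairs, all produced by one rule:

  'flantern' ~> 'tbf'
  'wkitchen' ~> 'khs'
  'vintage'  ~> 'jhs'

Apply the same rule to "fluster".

What's happening: keep one character in every 3, starting at position 1 (positions 1st, 4th, 7th, ...), then shift every letter 12 places backward in the alphabet (wrapping around).
Applying both steps to "fluster": "fsr", then "tgf".

tgf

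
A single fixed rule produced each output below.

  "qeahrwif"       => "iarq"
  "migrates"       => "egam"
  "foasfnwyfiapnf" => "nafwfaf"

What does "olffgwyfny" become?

nfgyo

The rule is to keep every other character starting from the first (positions 1st, 3rd, 5th, ...), then swap the first and last characters.
Starting from "olffgwyfny": after the first operation, "ofgyn"; after the second, "nfgyo".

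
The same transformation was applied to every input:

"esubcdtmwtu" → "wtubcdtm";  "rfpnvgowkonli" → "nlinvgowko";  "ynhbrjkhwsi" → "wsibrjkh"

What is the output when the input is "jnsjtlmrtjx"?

tjxjtlmr

In each case the input is transformed by: delete the first 3 characters, then move the last 3 characters to the front (rotate right by 3).
"jnsjtlmrtjx" → "jtlmrtjx" → "tjxjtlmr".
(Check on "ynhbrjkhwsi": → "brjkhwsi" → "wsibrjkh" ✓)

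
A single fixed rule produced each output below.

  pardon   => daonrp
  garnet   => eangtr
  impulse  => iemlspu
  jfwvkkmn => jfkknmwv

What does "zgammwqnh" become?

Rule — sort the characters into alphabetical order, then swap each adjacent pair of characters (1↔2, 3↔4, ...).
For "zgammwqnh", step one produces "aghmmnqwz"; step two turns that into "gamhnmwqz".

gamhnmwqz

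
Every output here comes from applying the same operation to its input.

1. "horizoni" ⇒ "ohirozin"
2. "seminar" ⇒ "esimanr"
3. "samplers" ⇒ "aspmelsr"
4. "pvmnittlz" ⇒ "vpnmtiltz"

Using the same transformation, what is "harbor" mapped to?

ahbrro

What's happening: swap each adjacent pair of characters (1↔2, 3↔4, ...).
Doing the same to "harbor": "ahbrro".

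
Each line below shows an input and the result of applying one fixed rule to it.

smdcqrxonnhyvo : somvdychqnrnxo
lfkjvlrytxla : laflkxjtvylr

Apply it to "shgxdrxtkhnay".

Each output is the input with this applied: take characters alternately from the front and the back (1st, last, 2nd, 2nd-last, ...).
Doing the same to "shgxdrxtkhnay": "syhagnxhdkrtx".

syhagnxhdkrtx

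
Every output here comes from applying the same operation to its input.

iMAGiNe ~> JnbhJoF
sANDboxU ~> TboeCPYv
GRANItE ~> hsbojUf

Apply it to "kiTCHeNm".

LJudiFoN

The pattern: flip the case of every letter, then shift every letter 1 place forward in the alphabet (wrapping around).
Applying both steps to "kiTCHeNm": "KItchEnM", then "LJudiFoN".
(Check on "GRANItE": → "graniTe" → "hsbojUf" ✓)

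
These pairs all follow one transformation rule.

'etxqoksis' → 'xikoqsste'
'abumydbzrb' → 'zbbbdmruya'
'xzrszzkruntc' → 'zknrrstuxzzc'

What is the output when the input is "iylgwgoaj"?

The pattern: sort the characters into alphabetical order, then swap the first and last characters.
Starting from "iylgwgoaj": after the first operation, "aggijlowy"; after the second, "yggijlowa".

yggijlowa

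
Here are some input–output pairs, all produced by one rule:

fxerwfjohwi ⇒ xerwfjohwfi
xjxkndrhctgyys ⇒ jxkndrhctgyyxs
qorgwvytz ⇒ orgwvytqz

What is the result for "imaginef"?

magineif

In each case the input is transformed by: swap the first and last characters, then move the first character to the end.
Starting from "imaginef": after the first operation, "fmaginei"; after the second, "magineif".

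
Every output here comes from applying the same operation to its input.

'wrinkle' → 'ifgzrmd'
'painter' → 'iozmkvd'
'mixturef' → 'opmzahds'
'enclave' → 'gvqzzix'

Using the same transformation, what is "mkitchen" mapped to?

oxczihfd

Looking at the pairs, the operation is to shift every letter 5 places backward in the alphabet (wrapping around), then move the first 3 characters to the end (rotate left by 3).
So "mkitchen" becomes "oxczihfd".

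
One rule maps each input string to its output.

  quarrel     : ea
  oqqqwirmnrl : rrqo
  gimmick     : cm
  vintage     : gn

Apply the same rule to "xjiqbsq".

si

Looking at the pairs, the operation is to reverse the string, then keep one character in every 3, starting at position 2 (positions 2nd, 5th, 8th, ...).
For "xjiqbsq", step one produces "qsbqijx"; step two turns that into "si".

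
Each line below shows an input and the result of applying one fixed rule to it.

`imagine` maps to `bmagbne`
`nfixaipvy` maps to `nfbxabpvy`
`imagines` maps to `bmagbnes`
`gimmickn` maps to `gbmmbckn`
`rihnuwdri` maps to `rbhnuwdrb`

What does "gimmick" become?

In each case the input is transformed by: replace every "i" with "b".
Doing the same to "gimmick": "gbmmbck".

gbmmbck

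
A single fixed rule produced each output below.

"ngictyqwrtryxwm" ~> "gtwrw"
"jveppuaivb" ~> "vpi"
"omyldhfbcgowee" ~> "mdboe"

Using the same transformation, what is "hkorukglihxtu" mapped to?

kulx

In each case the input is transformed by: keep one character in every 3, starting at position 2 (positions 2nd, 5th, 8th, ...).
Doing the same to "hkorukglihxtu": "kulx".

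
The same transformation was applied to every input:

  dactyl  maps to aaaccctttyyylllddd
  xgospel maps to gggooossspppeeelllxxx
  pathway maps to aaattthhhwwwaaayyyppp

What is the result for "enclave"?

What's happening: repeat every character 3 times, then move the first 3 characters to the end (rotate left by 3).
On "enclave": the first step gives "eeennnccclllaaavvveee", and the second then gives "nnnccclllaaavvveeeeee".
(Check on "xgospel": → "xxxgggooossspppeeelll" → "gggooossspppeeelllxxx" ✓)

nnnccclllaaavvveeeeee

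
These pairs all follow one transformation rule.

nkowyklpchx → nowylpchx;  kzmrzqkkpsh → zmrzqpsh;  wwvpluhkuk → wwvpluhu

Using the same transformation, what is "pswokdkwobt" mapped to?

Looking at the pairs, the operation is to remove every "k".
For "pswokdkwobt" the result is "pswodwobt".

pswodwobt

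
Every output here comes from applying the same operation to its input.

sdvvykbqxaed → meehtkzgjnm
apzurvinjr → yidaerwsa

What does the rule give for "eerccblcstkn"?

The transformation: delete the first character, then shift every letter 9 places forward in the alphabet (wrapping around).
For "eerccblcstkn", step one produces "erccblcstkn"; step two turns that into "nallkulbctw".

nallkulbctw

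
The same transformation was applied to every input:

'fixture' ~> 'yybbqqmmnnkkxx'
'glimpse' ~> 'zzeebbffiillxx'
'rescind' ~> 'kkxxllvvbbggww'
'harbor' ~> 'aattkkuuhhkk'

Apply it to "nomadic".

gghhffttwwbbvv

Looking at the pairs, the operation is to double every character, then shift every letter 7 places backward in the alphabet (wrapping around).
For "nomadic", step one produces "nnoommaaddiicc"; step two turns that into "gghhffttwwbbvv".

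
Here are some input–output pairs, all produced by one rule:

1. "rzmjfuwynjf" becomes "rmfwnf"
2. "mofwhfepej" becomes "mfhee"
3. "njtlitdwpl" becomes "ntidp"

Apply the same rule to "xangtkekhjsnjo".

The rule is to keep every other character starting from the first (positions 1st, 3rd, 5th, ...).
Applying that to "xangtkekhjsnjo" gives "xntehsj".

xntehsj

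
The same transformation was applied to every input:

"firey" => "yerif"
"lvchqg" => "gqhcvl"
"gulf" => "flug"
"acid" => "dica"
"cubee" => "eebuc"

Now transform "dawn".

nwad

The rule is to reverse the string.
"dawn" → "nwad".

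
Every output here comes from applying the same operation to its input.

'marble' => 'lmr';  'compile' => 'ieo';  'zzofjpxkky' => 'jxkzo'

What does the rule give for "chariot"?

ith

Rule — move the first 3 characters to the end (rotate left by 3), then keep every other character starting from the second (positions 2nd, 4th, 6th, ...).
On "chariot": the first step gives "riotcha", and the second then gives "ith".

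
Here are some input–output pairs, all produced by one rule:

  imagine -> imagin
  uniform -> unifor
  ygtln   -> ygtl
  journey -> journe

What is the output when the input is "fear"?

fea

The pattern: delete the last character.
For "fear" the result is "fea".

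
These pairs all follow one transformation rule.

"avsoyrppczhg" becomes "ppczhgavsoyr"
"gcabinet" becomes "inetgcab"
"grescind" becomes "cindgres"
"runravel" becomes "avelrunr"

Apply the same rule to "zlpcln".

clnzlp

Looking at the pairs, the operation is to swap the front and back halves of the string.
So "zlpcln" becomes "clnzlp".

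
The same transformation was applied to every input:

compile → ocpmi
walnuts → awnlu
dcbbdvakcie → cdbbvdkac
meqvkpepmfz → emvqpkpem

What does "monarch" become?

omanr

The pattern: delete the last 2 characters, then swap each adjacent pair of characters (1↔2, 3↔4, ...).
For "monarch", step one produces "monar"; step two turns that into "omanr".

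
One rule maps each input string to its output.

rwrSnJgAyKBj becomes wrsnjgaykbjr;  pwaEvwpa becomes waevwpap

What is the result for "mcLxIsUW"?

clxisuwm

What's happening: move the first character to the end, then convert every letter to lowercase.
On "mcLxIsUW": the first step gives "cLxIsUWm", and the second then gives "clxisuwm".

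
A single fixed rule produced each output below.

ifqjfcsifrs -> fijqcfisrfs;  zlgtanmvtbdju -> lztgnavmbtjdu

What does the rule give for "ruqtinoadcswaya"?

urtqniaocdwsyaa

Each output is the input with this applied: swap each adjacent pair of characters (1↔2, 3↔4, ...).
Applying that to "ruqtinoadcswaya" gives "urtqniaocdwsyaa".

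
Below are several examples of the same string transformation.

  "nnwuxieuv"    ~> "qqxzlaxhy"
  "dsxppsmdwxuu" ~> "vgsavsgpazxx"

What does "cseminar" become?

vfphqlud

Looking at the pairs, the operation is to shift every letter 3 places forward in the alphabet (wrapping around), then swap each adjacent pair of characters (1↔2, 3↔4, ...).
For "cseminar", step one produces "fvhplqdu"; step two turns that into "vfphqlud".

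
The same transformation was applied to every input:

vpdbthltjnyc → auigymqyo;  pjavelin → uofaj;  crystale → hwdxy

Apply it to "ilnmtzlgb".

nqsrye

The pattern: delete the last 3 characters, then shift every letter 5 places forward in the alphabet (wrapping around).
"ilnmtzlgb" → "ilnmtz" → "nqsrye".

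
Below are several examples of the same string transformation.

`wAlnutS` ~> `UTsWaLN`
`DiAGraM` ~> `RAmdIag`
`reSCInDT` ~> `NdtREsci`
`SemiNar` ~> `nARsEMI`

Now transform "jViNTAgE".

aGeJvInt

The rule is to flip the case of every letter, then move the last 3 characters to the front (rotate right by 3).
On "jViNTAgE" that produces "aGeJvInt".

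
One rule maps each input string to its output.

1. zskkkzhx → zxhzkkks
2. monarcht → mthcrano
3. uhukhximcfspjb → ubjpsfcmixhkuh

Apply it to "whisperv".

wvrepsih

The rule is to reverse the string, then move the last character to the front.
On "whisperv" that produces "wvrepsih".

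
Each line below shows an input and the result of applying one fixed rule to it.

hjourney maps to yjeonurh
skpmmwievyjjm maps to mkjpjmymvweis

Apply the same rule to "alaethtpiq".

qliapettha

The rule is to take characters alternately from the front and the back (1st, last, 2nd, 2nd-last, ...), then move the first character to the end.
Working it through for "alaethtpiq": intermediate "aqliapetth", final "qliapettha".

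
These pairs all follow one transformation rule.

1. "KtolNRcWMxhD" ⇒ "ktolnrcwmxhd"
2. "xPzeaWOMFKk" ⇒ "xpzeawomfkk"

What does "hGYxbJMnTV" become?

hgyxbjmntv

In each case the input is transformed by: convert every letter to lowercase.
Applying that to "hGYxbJMnTV" gives "hgyxbjmntv".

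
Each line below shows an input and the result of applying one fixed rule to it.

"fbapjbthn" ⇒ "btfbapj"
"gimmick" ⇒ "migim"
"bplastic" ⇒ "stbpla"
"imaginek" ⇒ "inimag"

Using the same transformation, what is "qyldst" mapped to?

Looking at the pairs, the operation is to delete the last 2 characters, then move the last 2 characters to the front (rotate right by 2).
So "qyldst" becomes "ldqy".
(Check on "fbapjbthn": → "fbapjbt" → "btfbapj" ✓)

ldqy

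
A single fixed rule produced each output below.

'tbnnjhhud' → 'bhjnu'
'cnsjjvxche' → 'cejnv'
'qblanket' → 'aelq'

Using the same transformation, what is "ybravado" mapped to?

In each case the input is transformed by: sort the characters into alphabetical order, then keep every other character starting from the first (positions 1st, 3rd, 5th, ...).
Starting from "ybravado": after the first operation, "aabdorvy"; after the second, "abov".

abov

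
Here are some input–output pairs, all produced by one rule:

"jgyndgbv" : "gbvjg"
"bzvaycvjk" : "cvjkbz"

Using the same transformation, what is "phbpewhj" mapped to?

whjph

Rule — move the first 2 characters to the end (rotate left by 2), then delete the first 3 characters.
Working it through for "phbpewhj": intermediate "bpewhjph", final "whjph".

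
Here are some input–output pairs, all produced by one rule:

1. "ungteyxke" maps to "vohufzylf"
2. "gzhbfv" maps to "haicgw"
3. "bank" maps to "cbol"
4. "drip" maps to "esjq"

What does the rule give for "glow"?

hmpx

Each output is the input with this applied: shift every letter 1 place forward in the alphabet (wrapping around).
For "glow" the result is "hmpx".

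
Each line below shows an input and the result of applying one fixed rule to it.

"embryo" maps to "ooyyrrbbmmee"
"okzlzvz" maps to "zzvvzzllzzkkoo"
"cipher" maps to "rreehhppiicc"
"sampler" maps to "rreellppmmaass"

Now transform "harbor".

The pattern: double every character, then reverse the string.
Starting from "harbor": after the first operation, "hhaarrbboorr"; after the second, "rroobbrraahh".

rroobbrraahh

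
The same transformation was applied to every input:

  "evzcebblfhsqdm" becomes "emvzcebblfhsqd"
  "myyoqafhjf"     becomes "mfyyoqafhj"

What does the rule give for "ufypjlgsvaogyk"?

ukfypjlgsvaogy

The transformation: swap the first and last characters, then move the last character to the front.
On "ufypjlgsvaogyk": the first step gives "kfypjlgsvaogyu", and the second then gives "ukfypjlgsvaogy".
(Check on "myyoqafhjf": → "fyyoqafhjm" → "mfyyoqafhj" ✓)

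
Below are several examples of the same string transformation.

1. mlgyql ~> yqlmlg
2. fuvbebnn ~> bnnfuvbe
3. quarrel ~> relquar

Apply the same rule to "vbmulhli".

The rule is to move the last 3 characters to the front (rotate right by 3).
For "vbmulhli" the result is "hlivbmul".

hlivbmul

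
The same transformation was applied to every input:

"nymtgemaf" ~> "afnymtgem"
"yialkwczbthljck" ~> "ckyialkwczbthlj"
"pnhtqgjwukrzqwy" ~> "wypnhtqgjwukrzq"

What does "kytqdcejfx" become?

fxkytqdcej

The rule is to move the last 2 characters to the front (rotate right by 2).
Doing the same to "kytqdcejfx": "fxkytqdcej".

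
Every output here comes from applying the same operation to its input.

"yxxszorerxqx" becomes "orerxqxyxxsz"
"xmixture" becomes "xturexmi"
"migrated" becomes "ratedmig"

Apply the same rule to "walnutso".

The rule is to move the last character to the front, then swap the front and back halves of the string.
Working it through for "walnutso": intermediate "owalnuts", final "nutsowal".
(Check on "migrated": → "dmigrate" → "ratedmig" ✓)

nutsowal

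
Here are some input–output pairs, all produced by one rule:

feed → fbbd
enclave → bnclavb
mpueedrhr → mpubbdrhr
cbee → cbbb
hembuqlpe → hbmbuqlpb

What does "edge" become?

Looking at the pairs, the operation is to replace every "e" with "b".
On "edge" that produces "bdgb".

bdgb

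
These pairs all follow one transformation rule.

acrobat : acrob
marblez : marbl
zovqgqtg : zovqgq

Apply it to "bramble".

bramb

What's happening: delete the last 2 characters.
Doing the same to "bramble": "bramb".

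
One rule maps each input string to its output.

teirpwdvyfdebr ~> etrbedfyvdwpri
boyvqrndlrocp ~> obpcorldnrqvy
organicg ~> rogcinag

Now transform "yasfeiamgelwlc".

ayclwlegmaiefs

Each output is the input with this applied: reverse the string, then move the last 2 characters to the front (rotate right by 2).
For "yasfeiamgelwlc", step one produces "clwlegmaiefsay"; step two turns that into "ayclwlegmaiefs".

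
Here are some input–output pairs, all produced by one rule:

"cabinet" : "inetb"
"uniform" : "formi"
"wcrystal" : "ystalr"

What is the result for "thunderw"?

The pattern: delete the first 2 characters, then move the first character to the end.
For "thunderw", step one produces "underw"; step two turns that into "nderwu".

nderwu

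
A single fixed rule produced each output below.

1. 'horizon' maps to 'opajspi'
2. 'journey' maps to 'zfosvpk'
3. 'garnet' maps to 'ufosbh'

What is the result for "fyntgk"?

Each output is the input with this applied: shift every letter 1 place forward in the alphabet (wrapping around), then reverse the string.
On "fyntgk": the first step gives "gzouhl", and the second then gives "lhuozg".
(Check on "garnet": → "hbsofu" → "ufosbh" ✓)

lhuozg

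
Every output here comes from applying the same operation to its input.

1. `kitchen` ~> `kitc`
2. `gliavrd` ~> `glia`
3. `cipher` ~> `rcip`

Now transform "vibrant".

The rule is to move the last 3 characters to the front (rotate right by 3), then keep only the last 4 characters.
For "vibrant", step one produces "antvibr"; step two turns that into "vibr".

vibr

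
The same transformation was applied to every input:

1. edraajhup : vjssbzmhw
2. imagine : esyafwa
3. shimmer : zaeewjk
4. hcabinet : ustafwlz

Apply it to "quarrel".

msjjwdi

The rule is to move the first character to the end, then shift every letter 8 places backward in the alphabet (wrapping around).
"quarrel" → "uarrelq" → "msjjwdi".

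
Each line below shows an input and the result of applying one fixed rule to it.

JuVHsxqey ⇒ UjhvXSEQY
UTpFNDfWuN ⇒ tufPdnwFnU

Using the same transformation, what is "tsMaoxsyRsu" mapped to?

STAmXOYSSrU

Looking at the pairs, the operation is to swap each adjacent pair of characters (1↔2, 3↔4, ...), then flip the case of every letter.
For "tsMaoxsyRsu" the result is "STAmXOYSSrU".
(Check on "JuVHsxqey": → "uJHVxseqy" → "UjhvXSEQY" ✓)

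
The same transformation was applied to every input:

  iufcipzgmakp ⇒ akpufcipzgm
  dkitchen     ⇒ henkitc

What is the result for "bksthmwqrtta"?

ttaksthmwqr

The pattern: delete the first character, then move the last 3 characters to the front (rotate right by 3).
Working it through for "bksthmwqrtta": intermediate "ksthmwqrtta", final "ttaksthmwqr".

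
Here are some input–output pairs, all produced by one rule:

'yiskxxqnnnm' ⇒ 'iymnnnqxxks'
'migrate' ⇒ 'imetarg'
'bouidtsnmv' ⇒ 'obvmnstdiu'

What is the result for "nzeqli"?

The rule is to move the first 2 characters to the end (rotate left by 2), then reverse the string.
For "nzeqli", step one produces "eqlinz"; step two turns that into "znilqe".

znilqe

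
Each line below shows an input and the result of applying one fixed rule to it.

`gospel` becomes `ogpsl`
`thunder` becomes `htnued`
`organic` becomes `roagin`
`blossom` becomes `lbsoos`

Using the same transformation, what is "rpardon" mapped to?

The transformation: swap each adjacent pair of characters (1↔2, 3↔4, ...), then delete the last character.
Working it through for "rpardon": intermediate "prraodn", final "prraod".
(Check on "gospel": → "ogpsle" → "ogpsl" ✓)

prraod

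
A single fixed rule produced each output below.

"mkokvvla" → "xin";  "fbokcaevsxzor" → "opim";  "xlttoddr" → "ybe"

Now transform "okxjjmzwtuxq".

xwjk

In each case the input is transformed by: shift every letter 13 places forward in the alphabet (wrapping around) — i.e. ROT13, then keep one character in every 3, starting at position 2 (positions 2nd, 5th, 8th, ...).
"okxjjmzwtuxq" → "bxkwwzmjghkd" → "xwjk".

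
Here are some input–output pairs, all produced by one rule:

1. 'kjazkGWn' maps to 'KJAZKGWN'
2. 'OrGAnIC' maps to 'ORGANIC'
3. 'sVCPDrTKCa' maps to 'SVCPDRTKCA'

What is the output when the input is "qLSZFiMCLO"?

QLSZFIMCLO

What's happening: convert every letter to uppercase.
"qLSZFiMCLO" → "QLSZFIMCLO".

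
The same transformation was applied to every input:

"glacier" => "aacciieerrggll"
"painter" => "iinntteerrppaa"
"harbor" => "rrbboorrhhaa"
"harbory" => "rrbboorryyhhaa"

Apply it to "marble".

Rule — move the first 2 characters to the end (rotate left by 2), then double every character.
On "marble": the first step gives "rblema", and the second then gives "rrbblleemmaa".
(Check on "painter": → "interpa" → "iinntteerrppaa" ✓)

rrbblleemmaa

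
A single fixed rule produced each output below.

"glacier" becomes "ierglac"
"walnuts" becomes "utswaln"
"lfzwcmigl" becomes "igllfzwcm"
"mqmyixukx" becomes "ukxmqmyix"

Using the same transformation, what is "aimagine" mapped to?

ineaimag

The transformation: move the last 3 characters to the front (rotate right by 3).
For "aimagine" the result is "ineaimag".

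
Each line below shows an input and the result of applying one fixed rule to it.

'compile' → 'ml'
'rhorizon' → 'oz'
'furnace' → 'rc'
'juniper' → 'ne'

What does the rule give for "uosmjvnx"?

What's happening: keep one character in every 3, starting at position 3 (positions 3rd, 6th, 9th, ...).
Applying that to "uosmjvnx" gives "sv".

sv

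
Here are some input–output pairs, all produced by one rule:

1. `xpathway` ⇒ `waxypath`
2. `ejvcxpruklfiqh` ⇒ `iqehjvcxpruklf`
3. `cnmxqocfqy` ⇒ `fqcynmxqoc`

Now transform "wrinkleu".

lewurink

The pattern: swap the first and last characters, then move the last 3 characters to the front (rotate right by 3).
So "wrinkleu" becomes "lewurink".
(Check on "xpathway": → "ypathwax" → "waxypath" ✓)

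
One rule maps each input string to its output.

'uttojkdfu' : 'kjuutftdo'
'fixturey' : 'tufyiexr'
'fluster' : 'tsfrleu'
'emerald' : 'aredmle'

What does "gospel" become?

Rule — take characters alternately from the front and the back (1st, last, 2nd, 2nd-last, ...), then move the last 2 characters to the front (rotate right by 2).
Starting from "gospel": after the first operation, "gloesp"; after the second, "spgloe".
(Check on "uttojkdfu": → "uutftdokj" → "kjuutftdo" ✓)

spgloe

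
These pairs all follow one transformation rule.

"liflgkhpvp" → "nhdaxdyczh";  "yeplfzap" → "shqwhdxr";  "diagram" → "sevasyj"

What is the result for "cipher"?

What's happening: move the last 2 characters to the front (rotate right by 2), then shift every letter 8 places backward in the alphabet (wrapping around).
Working it through for "cipher": intermediate "erciph", final "wjuahz".
(Check on "diagram": → "amdiagr" → "sevasyj" ✓)

wjuahz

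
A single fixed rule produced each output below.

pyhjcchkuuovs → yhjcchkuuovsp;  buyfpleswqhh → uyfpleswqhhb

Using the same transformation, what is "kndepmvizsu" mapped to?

ndepmvizsuk

The transformation: move the first character to the end.
So "kndepmvizsu" becomes "ndepmvizsuk".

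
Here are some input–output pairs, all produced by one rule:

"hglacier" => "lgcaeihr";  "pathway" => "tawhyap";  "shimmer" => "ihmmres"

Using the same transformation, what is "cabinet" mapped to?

What's happening: move the first character to the end, then swap each adjacent pair of characters (1↔2, 3↔4, ...).
On "cabinet": the first step gives "abinetc", and the second then gives "banitec".
(Check on "shimmer": → "himmers" → "ihmmres" ✓)

banitec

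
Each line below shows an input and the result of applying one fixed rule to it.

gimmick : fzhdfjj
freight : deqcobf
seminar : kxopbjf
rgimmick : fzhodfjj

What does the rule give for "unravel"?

sbirkox

What's happening: move the last 3 characters to the front (rotate right by 3), then shift every letter 3 places backward in the alphabet (wrapping around).
Working it through for "unravel": intermediate "velunra", final "sbirkox".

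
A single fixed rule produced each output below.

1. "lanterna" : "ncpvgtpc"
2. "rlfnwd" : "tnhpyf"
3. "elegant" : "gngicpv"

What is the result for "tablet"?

vcdngv

In each case the input is transformed by: shift every letter 2 places forward in the alphabet (wrapping around).
Doing the same to "tablet": "vcdngv".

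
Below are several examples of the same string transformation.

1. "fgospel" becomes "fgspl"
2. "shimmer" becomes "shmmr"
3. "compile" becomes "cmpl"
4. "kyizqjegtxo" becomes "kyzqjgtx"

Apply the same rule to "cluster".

clstr

The pattern: remove every vowel.
So "cluster" becomes "clstr".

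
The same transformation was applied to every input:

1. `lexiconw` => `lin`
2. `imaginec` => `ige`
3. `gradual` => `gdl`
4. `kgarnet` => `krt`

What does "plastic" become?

Looking at the pairs, the operation is to keep one character in every 3, starting at position 1 (positions 1st, 4th, 7th, ...).
"plastic" → "psc".

psc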